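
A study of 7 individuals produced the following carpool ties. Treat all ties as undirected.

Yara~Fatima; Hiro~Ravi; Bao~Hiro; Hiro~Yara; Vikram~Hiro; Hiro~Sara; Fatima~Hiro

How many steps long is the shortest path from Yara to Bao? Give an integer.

One shortest route is Yara – Hiro – Bao, which uses 2 edges, and Yara and Bao are not directly tied, so nothing shorter exists. So d(Yara,Bao) = 2.

2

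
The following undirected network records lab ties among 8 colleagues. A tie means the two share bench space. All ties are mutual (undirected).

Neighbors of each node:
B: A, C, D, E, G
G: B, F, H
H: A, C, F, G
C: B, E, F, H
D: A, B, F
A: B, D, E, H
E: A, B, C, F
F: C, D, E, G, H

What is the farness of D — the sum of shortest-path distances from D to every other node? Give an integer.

11

Distances from D: A:1, B:1, C:2, E:2, F:1, G:2, H:2.
Sum = 1 + 1 + 2 + 2 + 1 + 2 + 2 = 11.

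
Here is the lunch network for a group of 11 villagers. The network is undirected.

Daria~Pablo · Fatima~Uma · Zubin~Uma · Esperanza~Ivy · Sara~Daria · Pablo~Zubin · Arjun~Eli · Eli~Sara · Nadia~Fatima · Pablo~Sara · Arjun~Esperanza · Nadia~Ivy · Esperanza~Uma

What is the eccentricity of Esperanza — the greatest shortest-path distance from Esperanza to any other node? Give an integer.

Distances from Esperanza: Arjun:1, Daria:4, Eli:2, Fatima:2, Ivy:1, Nadia:2, Pablo:3, Sara:3, Uma:1, Zubin:2.
The largest is 4 (to Daria), so the eccentricity of Esperanza is 4.

4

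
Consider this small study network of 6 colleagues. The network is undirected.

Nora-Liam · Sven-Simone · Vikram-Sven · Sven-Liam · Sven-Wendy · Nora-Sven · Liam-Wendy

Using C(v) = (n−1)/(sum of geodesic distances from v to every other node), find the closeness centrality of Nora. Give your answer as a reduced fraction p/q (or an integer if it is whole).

Distances from Nora: Liam:1, Simone:2, Sven:1, Vikram:2, Wendy:2. Sum = 8.
n = 6, so closeness = 5/8.

5/8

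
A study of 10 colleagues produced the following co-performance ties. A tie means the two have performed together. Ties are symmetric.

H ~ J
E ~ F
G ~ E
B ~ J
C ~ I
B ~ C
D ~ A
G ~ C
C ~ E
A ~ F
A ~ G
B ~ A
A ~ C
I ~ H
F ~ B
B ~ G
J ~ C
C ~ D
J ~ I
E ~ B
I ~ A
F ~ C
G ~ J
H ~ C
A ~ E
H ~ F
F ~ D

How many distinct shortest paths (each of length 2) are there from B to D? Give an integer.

3

The shortest distance is 2. The length-2 paths are: B–A–D; B–C–D; B–F–D.
That gives 3 distinct shortest paths.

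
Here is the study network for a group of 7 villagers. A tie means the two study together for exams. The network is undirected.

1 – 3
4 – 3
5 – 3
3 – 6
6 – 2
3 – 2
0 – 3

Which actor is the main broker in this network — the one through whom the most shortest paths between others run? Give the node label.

Unnormalized betweenness of each node: 0:0, 1:0, 2:0, 3:14, 4:0, 5:0, 6:0.
3 has the largest value, 14, making it the main broker — the node through which the most shortest paths run.

3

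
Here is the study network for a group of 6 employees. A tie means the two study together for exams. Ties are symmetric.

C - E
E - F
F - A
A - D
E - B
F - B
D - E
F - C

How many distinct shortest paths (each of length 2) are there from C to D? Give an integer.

1

The shortest distance is 2, and the only length-2 path is C–E–D. So there is exactly 1 shortest path.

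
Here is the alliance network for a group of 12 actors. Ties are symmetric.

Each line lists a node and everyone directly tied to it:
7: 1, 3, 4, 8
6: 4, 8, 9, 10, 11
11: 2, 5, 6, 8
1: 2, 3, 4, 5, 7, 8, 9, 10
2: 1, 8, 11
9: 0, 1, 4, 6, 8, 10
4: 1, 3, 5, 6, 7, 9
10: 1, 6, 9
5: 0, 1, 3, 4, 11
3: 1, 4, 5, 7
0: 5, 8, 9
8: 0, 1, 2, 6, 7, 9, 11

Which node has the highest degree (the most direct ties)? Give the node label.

1

Degrees — 0:3, 1:8, 2:3, 3:4, 4:6, 5:5, 6:5, 7:4, 8:7, 9:6, 10:3, 11:4.
The maximum is 8, attained only by 1.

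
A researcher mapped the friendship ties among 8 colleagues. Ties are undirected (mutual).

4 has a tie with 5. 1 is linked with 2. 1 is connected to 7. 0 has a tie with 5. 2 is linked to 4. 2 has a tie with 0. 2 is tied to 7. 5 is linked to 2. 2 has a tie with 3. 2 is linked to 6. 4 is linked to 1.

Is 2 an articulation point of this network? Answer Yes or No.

Removing 2 leaves {6} with no path to {3}, so the network splits into 3 components. 2 is a cut vertex.

Yes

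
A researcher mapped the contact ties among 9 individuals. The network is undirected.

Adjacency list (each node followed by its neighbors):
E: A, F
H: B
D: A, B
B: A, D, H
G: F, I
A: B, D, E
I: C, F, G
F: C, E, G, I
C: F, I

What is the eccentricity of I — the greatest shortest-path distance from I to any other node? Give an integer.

5

Distances from I: A:3, B:4, C:1, D:4, E:2, F:1, G:1, H:5.
The largest is 5 (to H), so the eccentricity of I is 5.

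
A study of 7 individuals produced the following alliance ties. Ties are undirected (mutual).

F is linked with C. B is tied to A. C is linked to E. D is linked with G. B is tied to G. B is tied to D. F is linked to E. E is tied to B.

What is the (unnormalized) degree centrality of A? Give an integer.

1

A is directly tied to B. That is 1 neighbor, so the degree of A is 1.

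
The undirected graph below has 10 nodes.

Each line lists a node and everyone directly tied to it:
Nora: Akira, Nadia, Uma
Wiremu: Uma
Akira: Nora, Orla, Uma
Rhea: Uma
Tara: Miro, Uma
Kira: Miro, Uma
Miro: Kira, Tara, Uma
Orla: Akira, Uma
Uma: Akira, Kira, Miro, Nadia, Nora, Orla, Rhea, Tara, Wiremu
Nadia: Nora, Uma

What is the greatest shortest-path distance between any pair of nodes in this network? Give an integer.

2

Eccentricity of each node (its greatest distance to any other): Akira:2, Kira:2, Miro:2, Nadia:2, Nora:2, Orla:2, Rhea:2, Tara:2, Uma:1, Wiremu:2.
The maximum eccentricity is 2, realized for instance by the pair Rhea–Wiremu via Rhea – Uma – Wiremu. So the diameter is 2.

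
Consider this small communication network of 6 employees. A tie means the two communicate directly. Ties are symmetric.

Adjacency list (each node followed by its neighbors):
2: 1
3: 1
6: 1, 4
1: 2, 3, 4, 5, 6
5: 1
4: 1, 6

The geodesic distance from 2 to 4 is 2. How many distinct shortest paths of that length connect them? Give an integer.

1

The shortest distance is 2, and the only length-2 path is 2–1–4. So there is exactly 1 shortest path.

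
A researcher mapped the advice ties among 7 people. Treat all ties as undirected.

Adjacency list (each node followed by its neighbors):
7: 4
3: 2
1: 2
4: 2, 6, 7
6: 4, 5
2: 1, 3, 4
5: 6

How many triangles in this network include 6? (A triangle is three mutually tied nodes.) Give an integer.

0

6's neighbors are 4 and 5, but none of them are tied to each other, so no triangle contains 6.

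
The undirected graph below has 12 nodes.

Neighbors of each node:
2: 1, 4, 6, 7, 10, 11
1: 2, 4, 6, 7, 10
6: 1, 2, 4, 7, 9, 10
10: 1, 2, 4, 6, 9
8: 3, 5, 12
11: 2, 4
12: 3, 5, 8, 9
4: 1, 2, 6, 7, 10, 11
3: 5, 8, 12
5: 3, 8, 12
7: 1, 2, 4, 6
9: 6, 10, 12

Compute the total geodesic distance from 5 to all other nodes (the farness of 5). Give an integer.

32

Distances from 5: 1:4, 2:4, 3:1, 4:4, 6:3, 7:4, 8:1, 9:2, 10:3, 11:5, 12:1.
Sum = 4 + 4 + 1 + 4 + 3 + 4 + 1 + 2 + 3 + 5 + 1 = 32.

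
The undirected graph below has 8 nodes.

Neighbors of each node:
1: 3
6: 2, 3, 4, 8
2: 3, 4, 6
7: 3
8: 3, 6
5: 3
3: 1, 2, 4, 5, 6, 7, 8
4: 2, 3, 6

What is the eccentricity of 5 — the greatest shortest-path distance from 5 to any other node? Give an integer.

Distances from 5: 1:2, 2:2, 3:1, 4:2, 6:2, 7:2, 8:2.
The largest is 2 (to 7, 2, 1, 6, 4, and 8), so the eccentricity of 5 is 2.

2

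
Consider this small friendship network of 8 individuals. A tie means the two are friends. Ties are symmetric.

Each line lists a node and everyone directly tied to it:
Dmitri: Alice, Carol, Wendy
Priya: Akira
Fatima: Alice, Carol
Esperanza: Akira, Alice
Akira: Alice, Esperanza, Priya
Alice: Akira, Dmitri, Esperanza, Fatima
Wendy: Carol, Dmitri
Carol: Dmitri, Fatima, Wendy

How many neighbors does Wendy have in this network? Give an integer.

2

Wendy is directly tied to Carol and Dmitri. That is 2 neighbors, so the degree of Wendy is 2.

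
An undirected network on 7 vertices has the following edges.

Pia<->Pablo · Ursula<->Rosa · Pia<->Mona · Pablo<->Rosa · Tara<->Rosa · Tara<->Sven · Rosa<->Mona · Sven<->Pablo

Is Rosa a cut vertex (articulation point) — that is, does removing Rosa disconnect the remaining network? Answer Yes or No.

Yes

Removing Rosa leaves {Mona, Pablo, Pia, Sven, and Tara} with no path to {Ursula}, so the network splits into 2 components. Rosa is a cut vertex.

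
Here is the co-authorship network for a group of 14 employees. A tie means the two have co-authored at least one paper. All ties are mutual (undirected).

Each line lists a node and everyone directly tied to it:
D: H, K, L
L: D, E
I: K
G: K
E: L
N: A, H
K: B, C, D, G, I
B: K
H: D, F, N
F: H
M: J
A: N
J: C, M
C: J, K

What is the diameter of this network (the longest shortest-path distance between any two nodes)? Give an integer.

Eccentricity of each node (its greatest distance to any other): A:7, B:5, C:5, D:4, E:6, F:6, G:5, H:5, I:5, J:6, K:4, L:5, M:7, N:6.
The maximum eccentricity is 7, realized for instance by the pair A–M via A – N – H – D – K – C – J – M. So the diameter is 7.

7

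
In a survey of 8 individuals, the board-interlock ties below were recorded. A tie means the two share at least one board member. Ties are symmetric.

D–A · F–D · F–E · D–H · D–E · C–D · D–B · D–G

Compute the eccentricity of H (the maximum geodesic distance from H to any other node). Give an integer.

2

Distances from H: A:2, B:2, C:2, D:1, E:2, F:2, G:2.
The largest is 2 (to B, G, C, F, A, and E), so the eccentricity of H is 2.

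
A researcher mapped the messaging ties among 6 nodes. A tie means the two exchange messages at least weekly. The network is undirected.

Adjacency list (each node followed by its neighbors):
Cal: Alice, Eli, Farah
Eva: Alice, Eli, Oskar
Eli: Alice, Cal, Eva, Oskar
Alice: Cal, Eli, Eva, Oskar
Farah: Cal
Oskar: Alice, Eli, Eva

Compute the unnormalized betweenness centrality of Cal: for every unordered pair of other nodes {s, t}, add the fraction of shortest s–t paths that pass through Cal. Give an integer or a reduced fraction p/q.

Pairs whose geodesics pass through Cal — Alice–Farah: 1; Eva–Farah: 2/2; Farah–Eli: 1; Farah–Oskar: 2/2.
All other pairs contribute 0.
Summing the contributions gives betweenness(Cal) = 4.

4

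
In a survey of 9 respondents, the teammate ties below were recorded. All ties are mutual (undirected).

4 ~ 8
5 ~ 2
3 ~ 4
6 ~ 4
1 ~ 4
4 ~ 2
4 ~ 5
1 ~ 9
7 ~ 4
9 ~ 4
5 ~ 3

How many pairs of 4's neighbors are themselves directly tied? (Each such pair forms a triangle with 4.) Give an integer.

3

4's neighbors: 1, 2, 3, 5, 6, 7, 8, and 9.
Neighbor pairs that are themselves tied: 4–1–9; 4–2–5; 4–3–5. Each forms one triangle with 4, for 3 in total.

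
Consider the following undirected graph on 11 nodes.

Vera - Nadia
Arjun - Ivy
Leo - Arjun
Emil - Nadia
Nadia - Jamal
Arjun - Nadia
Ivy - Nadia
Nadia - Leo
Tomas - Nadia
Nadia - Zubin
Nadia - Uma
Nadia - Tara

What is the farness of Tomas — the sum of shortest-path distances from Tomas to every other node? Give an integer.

19

Distances from Tomas: Arjun:2, Emil:2, Ivy:2, Jamal:2, Leo:2, Nadia:1, Tara:2, Uma:2, Vera:2, Zubin:2.
Sum = 2 + 2 + 2 + 2 + 2 + 1 + 2 + 2 + 2 + 2 = 19.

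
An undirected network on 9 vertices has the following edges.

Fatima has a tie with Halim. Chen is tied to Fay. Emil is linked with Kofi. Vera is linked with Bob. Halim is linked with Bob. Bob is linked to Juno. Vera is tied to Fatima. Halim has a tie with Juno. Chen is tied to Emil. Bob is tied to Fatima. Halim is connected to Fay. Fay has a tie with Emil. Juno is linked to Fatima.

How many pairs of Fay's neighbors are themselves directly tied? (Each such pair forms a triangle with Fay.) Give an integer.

1

Fay's neighbors: Chen, Emil, and Halim.
Neighbor pairs that are themselves tied: Fay–Chen–Emil. Each forms one triangle with Fay, for 1 in total.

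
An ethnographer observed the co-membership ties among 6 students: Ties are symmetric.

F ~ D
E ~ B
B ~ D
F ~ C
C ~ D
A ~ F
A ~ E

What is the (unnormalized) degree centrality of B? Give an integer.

B is directly tied to D and E. That is 2 neighbors, so the degree of B is 2.

2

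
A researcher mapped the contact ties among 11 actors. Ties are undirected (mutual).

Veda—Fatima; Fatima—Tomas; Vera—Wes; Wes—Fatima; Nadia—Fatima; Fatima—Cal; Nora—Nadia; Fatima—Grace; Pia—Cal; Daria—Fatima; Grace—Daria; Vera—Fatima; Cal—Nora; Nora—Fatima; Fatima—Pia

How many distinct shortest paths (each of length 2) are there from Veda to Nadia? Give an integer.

1

The shortest distance is 2, and the only length-2 path is Veda–Fatima–Nadia. So there is exactly 1 shortest path.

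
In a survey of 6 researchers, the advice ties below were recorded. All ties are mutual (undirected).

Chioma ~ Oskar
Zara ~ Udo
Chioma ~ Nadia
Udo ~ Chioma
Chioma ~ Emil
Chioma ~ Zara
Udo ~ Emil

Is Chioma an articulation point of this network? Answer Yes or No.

Yes

Removing Chioma leaves {Nadia} with no path to {Emil, Udo, and Zara}, so the network splits into 3 components. Chioma is a cut vertex.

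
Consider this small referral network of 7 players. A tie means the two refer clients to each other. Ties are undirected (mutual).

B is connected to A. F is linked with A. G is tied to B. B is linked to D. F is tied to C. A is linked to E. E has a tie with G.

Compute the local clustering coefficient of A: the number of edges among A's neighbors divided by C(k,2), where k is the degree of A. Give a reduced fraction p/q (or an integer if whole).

A's neighbors: B, E, and F (k = 3).
Possible neighbor pairs: C(3,2) = 3. Edges among them: none → e = 0.
Clustering(A) = 0/3 = 0.

0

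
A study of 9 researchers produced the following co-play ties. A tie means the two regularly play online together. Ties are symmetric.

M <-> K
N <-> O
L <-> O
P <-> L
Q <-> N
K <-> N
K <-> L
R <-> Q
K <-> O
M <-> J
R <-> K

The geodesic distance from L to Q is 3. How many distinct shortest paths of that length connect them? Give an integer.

The shortest distance is 3. The length-3 paths are: L–K–R–Q; L–O–N–Q; L–K–N–Q.
That gives 3 distinct shortest paths.

3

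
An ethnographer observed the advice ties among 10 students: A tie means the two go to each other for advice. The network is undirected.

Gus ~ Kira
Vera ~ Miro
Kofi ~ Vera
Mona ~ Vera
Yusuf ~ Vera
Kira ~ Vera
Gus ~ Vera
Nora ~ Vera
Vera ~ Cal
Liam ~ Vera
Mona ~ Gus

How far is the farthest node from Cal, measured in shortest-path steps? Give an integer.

2

Distances from Cal: Gus:2, Kira:2, Kofi:2, Liam:2, Miro:2, Mona:2, Nora:2, Vera:1, Yusuf:2.
The largest is 2 (to Gus, Nora, Kofi, Yusuf, Kira, Liam, Miro, and Mona), so the eccentricity of Cal is 2.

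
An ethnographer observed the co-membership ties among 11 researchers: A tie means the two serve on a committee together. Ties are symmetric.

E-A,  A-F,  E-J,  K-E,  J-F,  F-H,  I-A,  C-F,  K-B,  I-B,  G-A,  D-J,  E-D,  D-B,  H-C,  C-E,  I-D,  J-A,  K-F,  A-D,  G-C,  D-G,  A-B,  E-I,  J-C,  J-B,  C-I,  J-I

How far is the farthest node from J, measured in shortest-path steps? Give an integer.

Distances from J: A:1, B:1, C:1, D:1, E:1, F:1, G:2, H:2, I:1, K:2.
The largest is 2 (to H, G, and K), so the eccentricity of J is 2.

2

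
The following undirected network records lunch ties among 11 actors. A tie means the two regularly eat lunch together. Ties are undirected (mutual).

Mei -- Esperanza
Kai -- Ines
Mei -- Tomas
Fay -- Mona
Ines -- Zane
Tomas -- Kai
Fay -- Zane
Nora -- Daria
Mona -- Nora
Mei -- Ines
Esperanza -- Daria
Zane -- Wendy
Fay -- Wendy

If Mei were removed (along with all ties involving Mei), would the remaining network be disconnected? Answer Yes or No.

Even without Mei, every remaining node can still reach every other (the residual graph is connected), so Mei is not a cut vertex.

No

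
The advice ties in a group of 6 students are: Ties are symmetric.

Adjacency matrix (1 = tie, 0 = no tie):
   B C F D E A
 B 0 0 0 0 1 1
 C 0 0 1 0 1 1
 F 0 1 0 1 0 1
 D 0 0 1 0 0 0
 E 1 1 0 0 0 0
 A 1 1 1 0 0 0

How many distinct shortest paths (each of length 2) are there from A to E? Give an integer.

The shortest distance is 2. The length-2 paths are: A–B–E; A–C–E.
That gives 2 distinct shortest paths.

2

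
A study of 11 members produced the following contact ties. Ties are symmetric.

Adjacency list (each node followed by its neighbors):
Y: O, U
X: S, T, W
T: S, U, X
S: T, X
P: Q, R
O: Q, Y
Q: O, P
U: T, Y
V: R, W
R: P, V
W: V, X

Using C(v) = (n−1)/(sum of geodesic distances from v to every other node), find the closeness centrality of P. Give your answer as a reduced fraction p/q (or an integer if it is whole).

Distances from P: O:2, Q:1, R:1, S:5, T:5, U:4, V:2, W:3, X:4, Y:3. Sum = 30.
n = 11, so closeness = 10/30 = 1/3.

1/3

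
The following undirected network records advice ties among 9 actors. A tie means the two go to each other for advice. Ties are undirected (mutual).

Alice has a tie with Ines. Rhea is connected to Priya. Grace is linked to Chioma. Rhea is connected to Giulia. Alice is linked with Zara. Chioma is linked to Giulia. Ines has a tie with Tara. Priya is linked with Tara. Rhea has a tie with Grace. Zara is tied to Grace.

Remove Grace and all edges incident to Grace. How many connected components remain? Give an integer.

Grace's neighbors (Chioma, Rhea, and Zara) remain reachable from one another through other ties, so the rest of the network stays in one piece.

1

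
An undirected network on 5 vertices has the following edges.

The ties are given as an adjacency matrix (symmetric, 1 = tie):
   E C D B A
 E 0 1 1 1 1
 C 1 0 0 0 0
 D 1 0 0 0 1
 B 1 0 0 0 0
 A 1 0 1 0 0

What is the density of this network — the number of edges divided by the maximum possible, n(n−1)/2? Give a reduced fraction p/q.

1/2

There are 5 edges and 5 nodes, so the maximum possible is C(5,2) = 10.
Density = 5/10 = 1/2.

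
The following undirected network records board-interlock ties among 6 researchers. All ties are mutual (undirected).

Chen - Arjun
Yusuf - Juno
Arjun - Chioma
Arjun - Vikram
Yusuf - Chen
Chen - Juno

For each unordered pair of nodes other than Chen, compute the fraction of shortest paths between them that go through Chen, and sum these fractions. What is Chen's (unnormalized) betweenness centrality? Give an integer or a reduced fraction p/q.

Pairs whose geodesics pass through Chen — Yusuf–Vikram: 1; Yusuf–Arjun: 1; Yusuf–Chioma: 1; Vikram–Juno: 1; Juno–Arjun: 1; Juno–Chioma: 1.
All other pairs contribute 0.
Summing the contributions gives betweenness(Chen) = 6.

6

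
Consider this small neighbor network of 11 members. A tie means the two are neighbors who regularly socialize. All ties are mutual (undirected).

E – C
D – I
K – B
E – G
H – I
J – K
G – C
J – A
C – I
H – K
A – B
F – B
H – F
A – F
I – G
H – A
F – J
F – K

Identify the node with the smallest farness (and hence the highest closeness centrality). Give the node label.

H

Farness (sum of distances to all others) for each node — A:21, B:27, C:24, D:27, E:32, F:20, G:24, H:17, I:18, J:27, K:21.
The smallest farness is 17, for H, so H has the highest closeness.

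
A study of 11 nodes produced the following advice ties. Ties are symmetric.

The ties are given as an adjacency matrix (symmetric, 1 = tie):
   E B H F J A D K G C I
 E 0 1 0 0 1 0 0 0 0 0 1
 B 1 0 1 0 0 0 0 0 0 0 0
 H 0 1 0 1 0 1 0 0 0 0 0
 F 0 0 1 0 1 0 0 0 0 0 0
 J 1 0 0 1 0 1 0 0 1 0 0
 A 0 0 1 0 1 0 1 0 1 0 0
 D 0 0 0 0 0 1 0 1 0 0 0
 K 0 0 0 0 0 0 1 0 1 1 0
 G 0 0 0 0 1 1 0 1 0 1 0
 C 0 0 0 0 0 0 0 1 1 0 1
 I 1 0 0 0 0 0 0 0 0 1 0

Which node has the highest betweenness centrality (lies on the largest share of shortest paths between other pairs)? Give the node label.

J

Unnormalized betweenness of each node: A:10, B:2, C:17/4, D:5/4, E:15/2, F:1/2, G:17/2, H:5, I:11/4, J:43/4, K:5/2.
J has the largest value, 43/4, making it the main broker — the node through which the most shortest paths run.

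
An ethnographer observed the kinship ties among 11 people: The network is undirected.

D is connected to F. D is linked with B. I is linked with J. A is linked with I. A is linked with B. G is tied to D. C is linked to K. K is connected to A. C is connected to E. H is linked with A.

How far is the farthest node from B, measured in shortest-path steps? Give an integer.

4

Distances from B: A:1, C:3, D:1, E:4, F:2, G:2, H:2, I:2, J:3, K:2.
The largest is 4 (to E), so the eccentricity of B is 4.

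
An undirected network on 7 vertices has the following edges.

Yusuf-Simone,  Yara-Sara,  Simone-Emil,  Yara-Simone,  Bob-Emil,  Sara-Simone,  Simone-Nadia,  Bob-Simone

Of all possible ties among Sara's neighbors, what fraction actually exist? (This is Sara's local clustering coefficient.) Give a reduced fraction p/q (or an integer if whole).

Sara's neighbors: Simone and Yara (k = 2).
Possible neighbor pairs: C(2,2) = 1. Edges among them: Simone–Yara → e = 1.
Clustering(Sara) = 1/1.

1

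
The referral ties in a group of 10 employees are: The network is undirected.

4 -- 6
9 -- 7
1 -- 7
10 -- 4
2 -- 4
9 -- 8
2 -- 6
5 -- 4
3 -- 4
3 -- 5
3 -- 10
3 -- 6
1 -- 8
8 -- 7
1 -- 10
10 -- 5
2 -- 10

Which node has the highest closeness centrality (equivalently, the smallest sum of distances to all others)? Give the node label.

Farness (sum of distances to all others) for each node — 1:16, 2:19, 3:18, 4:17, 5:19, 6:23, 7:21, 8:21, 9:28, 10:14.
The smallest farness is 14, for 10, so 10 has the highest closeness.

10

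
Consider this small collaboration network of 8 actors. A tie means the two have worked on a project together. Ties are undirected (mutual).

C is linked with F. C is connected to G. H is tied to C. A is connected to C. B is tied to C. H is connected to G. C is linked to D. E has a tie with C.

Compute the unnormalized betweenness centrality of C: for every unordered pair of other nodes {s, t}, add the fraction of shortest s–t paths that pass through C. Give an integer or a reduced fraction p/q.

20

Pairs whose geodesics pass through C — B–A: 1; B–H: 1; B–G: 1; B–F: 1; B–D: 1; B–E: 1; A–H: 1; A–G: 1; A–F: 1; A–D: 1; A–E: 1; H–F: 1; H–D: 1; H–E: 1 … (+6 more pairs).
All other pairs contribute 0.
Summing the contributions gives betweenness(C) = 20.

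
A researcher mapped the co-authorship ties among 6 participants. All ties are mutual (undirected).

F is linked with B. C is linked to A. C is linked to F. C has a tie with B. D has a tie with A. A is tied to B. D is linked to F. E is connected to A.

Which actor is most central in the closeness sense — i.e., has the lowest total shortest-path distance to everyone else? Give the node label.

Farness (sum of distances to all others) for each node — A:6, B:7, C:7, D:8, E:10, F:8.
The smallest farness is 6, for A, so A has the highest closeness.

A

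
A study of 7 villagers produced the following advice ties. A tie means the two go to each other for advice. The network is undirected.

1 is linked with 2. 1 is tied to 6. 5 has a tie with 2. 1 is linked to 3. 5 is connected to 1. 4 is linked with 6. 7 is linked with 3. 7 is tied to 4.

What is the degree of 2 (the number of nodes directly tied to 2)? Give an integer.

2 is directly tied to 1 and 5. That is 2 neighbors, so the degree of 2 is 2.

2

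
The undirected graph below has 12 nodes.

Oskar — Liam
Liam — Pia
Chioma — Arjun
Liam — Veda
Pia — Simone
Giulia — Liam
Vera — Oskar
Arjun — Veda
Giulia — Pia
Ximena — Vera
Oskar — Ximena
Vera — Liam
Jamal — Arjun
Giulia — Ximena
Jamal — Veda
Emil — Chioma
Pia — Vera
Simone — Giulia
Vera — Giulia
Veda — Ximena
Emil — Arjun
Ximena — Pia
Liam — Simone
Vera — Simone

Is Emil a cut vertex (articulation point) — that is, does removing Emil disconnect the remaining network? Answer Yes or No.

No

Even without Emil, every remaining node can still reach every other (the residual graph is connected), so Emil is not a cut vertex.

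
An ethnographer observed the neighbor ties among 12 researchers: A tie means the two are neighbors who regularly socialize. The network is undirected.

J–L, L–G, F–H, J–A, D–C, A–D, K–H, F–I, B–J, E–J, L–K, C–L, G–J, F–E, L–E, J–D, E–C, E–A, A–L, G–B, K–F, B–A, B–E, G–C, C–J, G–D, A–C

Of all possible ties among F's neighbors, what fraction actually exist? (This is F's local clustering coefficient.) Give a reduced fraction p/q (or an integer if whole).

F's neighbors: E, H, I, and K (k = 4).
Possible neighbor pairs: C(4,2) = 6. Edges among them: H–K → e = 1.
Clustering(F) = 1/6.

1/6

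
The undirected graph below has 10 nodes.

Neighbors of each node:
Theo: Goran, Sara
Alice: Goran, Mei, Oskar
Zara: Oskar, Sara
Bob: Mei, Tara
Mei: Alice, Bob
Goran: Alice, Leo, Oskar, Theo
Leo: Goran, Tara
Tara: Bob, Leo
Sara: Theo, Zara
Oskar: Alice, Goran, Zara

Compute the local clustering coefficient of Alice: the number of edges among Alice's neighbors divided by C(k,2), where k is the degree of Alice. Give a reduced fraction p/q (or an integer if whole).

1/3

Alice's neighbors: Goran, Mei, and Oskar (k = 3).
Possible neighbor pairs: C(3,2) = 3. Edges among them: Goran–Oskar → e = 1.
Clustering(Alice) = 1/3.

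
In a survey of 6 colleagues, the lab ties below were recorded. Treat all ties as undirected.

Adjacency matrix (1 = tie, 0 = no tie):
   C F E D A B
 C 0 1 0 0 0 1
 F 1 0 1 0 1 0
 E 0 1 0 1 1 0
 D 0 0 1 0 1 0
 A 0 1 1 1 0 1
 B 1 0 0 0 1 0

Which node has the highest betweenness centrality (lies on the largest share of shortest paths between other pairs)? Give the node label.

Unnormalized betweenness of each node: A:11/3, B:5/6, C:1/2, D:0, E:5/6, F:13/6.
A has the largest value, 11/3, making it the main broker — the node through which the most shortest paths run.

A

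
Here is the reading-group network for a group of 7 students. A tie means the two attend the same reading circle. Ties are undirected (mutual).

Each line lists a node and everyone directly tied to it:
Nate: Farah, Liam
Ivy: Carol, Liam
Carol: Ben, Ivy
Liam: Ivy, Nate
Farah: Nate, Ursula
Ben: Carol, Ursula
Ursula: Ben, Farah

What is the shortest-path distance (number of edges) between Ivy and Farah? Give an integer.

3

One shortest route is Ivy – Liam – Nate – Farah, which uses 3 edges, and at distance 2 from Ivy we only reach {Ben, Nate}, which does not include Farah. So d(Ivy,Farah) = 3.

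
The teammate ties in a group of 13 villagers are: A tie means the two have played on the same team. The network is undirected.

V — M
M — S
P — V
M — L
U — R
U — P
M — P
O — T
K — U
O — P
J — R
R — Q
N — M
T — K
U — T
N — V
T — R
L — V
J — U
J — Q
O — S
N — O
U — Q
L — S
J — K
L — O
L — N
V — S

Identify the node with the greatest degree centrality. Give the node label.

Degrees — J:4, K:3, L:5, M:5, N:4, O:5, P:4, Q:3, R:4, S:4, T:4, U:6, V:5.
The maximum is 6, attained only by U.

U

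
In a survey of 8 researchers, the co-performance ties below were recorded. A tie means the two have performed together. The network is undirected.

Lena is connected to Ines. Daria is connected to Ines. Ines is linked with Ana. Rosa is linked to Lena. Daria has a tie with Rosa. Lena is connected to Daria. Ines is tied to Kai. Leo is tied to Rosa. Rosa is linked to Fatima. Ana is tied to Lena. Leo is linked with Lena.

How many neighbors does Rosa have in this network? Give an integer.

Rosa is directly tied to Daria, Fatima, Lena, and Leo. That is 4 neighbors, so the degree of Rosa is 4.

4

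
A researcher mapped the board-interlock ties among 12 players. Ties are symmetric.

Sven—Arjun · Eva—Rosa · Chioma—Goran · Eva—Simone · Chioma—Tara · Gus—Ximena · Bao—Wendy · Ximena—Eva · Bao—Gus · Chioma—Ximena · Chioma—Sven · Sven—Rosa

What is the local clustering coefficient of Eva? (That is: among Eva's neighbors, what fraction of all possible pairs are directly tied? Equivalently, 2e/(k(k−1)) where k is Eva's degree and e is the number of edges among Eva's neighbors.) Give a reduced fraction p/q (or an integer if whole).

0

Eva's neighbors: Rosa, Simone, and Ximena (k = 3).
Possible neighbor pairs: C(3,2) = 3. Edges among them: none → e = 0.
Clustering(Eva) = 0/3 = 0.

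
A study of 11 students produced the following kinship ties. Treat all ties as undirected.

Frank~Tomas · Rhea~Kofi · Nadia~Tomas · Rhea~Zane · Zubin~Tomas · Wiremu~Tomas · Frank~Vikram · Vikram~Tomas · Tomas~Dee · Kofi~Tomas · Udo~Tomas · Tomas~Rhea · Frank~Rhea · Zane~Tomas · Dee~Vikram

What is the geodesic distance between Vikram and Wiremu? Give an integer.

One shortest route is Vikram – Tomas – Wiremu, which uses 2 edges, and Vikram and Wiremu are not directly tied, so nothing shorter exists. So d(Vikram,Wiremu) = 2.

2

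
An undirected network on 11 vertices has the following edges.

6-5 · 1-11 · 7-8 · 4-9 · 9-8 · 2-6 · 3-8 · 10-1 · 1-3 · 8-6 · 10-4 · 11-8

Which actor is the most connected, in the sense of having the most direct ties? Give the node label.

Degrees — 1:3, 2:1, 3:2, 4:2, 5:1, 6:3, 7:1, 8:5, 9:2, 10:2, 11:2.
The maximum is 5, attained only by 8.

8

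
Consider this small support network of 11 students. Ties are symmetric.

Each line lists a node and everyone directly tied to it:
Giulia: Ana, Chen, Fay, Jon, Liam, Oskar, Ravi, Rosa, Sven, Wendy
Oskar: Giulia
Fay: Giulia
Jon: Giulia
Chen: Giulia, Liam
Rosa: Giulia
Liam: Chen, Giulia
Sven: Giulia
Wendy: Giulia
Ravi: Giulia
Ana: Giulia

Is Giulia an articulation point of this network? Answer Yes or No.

Yes

Removing Giulia leaves {Chen and Liam} with no path to {Ravi}, so the network splits into 9 components. Giulia is a cut vertex.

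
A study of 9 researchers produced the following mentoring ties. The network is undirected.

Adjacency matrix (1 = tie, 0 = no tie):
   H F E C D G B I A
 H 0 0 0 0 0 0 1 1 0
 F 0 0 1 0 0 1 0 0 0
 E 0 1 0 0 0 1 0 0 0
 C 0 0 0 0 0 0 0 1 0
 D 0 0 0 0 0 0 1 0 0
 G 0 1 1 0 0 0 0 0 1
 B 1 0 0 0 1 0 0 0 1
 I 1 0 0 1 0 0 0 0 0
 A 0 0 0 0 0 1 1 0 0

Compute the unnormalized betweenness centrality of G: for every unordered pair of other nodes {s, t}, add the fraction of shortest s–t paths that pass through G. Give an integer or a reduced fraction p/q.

12

Pairs whose geodesics pass through G — H–F: 1; H–E: 1; F–C: 1; F–D: 1; F–B: 1; F–I: 1; F–A: 1; E–C: 1; E–D: 1; E–B: 1; E–I: 1; E–A: 1.
All other pairs contribute 0.
Summing the contributions gives betweenness(G) = 12.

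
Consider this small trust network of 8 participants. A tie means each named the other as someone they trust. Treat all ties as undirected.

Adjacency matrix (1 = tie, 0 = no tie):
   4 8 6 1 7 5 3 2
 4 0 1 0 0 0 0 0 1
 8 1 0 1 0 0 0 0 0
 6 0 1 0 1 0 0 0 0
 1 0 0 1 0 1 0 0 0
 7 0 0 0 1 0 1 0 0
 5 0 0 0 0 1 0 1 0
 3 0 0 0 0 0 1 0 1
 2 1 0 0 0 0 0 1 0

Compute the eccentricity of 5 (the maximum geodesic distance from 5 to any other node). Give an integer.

Distances from 5: 1:2, 2:2, 3:1, 4:3, 6:3, 7:1, 8:4.
The largest is 4 (to 8), so the eccentricity of 5 is 4.

4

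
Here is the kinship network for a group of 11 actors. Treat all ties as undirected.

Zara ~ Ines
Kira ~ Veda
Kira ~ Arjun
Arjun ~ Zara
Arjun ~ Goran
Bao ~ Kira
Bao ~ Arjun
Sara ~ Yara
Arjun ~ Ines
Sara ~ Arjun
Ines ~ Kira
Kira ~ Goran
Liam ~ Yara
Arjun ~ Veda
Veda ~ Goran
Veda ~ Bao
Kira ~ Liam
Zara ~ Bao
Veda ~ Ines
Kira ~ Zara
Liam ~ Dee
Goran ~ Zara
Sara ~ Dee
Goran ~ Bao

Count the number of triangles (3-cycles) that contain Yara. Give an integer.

0

Yara's neighbors are Liam and Sara, but none of them are tied to each other, so no triangle contains Yara.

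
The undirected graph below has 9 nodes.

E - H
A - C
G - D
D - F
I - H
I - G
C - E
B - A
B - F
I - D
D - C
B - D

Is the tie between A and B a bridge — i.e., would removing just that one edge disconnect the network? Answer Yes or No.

No

Even without that edge, A still reaches B via A – C – D – B, so the network stays connected. Not a bridge.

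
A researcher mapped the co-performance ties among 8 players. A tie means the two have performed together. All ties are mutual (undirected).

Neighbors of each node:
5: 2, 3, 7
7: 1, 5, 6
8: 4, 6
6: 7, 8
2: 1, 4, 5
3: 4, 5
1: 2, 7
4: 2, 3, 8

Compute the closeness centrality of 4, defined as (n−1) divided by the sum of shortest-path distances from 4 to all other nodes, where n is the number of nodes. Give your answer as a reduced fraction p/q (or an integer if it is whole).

Distances from 4: 1:2, 2:1, 3:1, 5:2, 6:2, 7:3, 8:1. Sum = 12.
n = 8, so closeness = 7/12.

7/12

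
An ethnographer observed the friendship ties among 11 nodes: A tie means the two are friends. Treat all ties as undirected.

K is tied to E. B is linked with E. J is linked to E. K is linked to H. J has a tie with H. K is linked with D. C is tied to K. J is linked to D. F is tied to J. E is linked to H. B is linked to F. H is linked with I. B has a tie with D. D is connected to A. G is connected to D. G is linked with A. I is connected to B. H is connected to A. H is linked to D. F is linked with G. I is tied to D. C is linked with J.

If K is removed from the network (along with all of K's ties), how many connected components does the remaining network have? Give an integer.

1

K's neighbors (C, D, E, and H) remain reachable from one another through other ties, so the rest of the network stays in one piece.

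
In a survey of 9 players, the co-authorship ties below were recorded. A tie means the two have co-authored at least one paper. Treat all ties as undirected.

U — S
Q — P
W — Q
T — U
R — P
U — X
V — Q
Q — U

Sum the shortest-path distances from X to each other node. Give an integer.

20

Distances from X: P:3, Q:2, R:4, S:2, T:2, U:1, V:3, W:3.
Sum = 3 + 2 + 4 + 2 + 2 + 1 + 3 + 3 = 20.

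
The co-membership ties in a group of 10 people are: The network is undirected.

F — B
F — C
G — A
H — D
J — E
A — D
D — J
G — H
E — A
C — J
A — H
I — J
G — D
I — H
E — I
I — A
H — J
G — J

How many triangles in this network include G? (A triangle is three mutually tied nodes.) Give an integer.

5

G's neighbors: A, D, H, and J.
Neighbor pairs that are themselves tied: G–A–D; G–A–H; G–D–H; G–D–J; G–H–J. Each forms one triangle with G, for 5 in total.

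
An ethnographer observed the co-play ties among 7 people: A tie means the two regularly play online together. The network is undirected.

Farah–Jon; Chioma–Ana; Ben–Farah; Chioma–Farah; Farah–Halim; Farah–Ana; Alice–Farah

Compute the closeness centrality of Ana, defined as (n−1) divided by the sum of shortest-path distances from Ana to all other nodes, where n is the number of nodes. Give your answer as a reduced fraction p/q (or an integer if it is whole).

3/5

Distances from Ana: Alice:2, Ben:2, Chioma:1, Farah:1, Halim:2, Jon:2. Sum = 10.
n = 7, so closeness = 6/10 = 3/5.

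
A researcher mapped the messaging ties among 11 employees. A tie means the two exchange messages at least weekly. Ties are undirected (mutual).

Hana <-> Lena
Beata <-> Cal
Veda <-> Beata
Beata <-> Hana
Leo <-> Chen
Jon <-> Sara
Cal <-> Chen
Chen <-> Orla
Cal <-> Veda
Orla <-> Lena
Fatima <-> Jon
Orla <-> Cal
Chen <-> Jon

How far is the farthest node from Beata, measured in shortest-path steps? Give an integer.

Distances from Beata: Cal:1, Chen:2, Fatima:4, Hana:1, Jon:3, Lena:2, Leo:3, Orla:2, Sara:4, Veda:1.
The largest is 4 (to Fatima and Sara), so the eccentricity of Beata is 4.

4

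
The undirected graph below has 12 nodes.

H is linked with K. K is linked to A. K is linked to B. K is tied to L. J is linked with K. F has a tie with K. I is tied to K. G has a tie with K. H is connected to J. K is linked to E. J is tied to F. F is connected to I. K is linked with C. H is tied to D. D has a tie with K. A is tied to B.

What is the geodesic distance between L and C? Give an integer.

2

One shortest route is L – K – C, which uses 2 edges, and L and C are not directly tied, so nothing shorter exists. So d(L,C) = 2.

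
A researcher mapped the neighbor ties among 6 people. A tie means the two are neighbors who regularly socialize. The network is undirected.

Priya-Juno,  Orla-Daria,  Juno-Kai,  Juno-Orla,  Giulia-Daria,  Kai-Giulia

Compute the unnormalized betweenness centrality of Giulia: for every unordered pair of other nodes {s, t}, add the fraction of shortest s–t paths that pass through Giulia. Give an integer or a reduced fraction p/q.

Pairs whose geodesics pass through Giulia — Daria–Kai: 1.
All other pairs contribute 0.
Summing the contributions gives betweenness(Giulia) = 1.

1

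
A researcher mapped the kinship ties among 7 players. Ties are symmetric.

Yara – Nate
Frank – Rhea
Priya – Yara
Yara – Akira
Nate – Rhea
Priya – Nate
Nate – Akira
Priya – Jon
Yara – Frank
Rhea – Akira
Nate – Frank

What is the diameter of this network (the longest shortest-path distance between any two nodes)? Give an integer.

3

Eccentricity of each node (its greatest distance to any other): Akira:3, Frank:3, Jon:3, Nate:2, Priya:2, Rhea:3, Yara:2.
The maximum eccentricity is 3, realized for instance by the pair Rhea–Jon via Rhea – Nate – Priya – Jon. So the diameter is 3.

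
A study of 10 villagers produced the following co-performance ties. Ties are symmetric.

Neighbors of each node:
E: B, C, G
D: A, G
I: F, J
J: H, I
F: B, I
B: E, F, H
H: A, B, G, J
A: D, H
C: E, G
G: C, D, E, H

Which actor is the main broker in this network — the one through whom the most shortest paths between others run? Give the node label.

H

Unnormalized betweenness of each node: A:13/6, B:53/6, C:0, D:4/3, E:25/6, F:5/2, G:10, H:31/2, I:1, J:9/2.
H has the largest value, 31/2, making it the main broker — the node through which the most shortest paths run.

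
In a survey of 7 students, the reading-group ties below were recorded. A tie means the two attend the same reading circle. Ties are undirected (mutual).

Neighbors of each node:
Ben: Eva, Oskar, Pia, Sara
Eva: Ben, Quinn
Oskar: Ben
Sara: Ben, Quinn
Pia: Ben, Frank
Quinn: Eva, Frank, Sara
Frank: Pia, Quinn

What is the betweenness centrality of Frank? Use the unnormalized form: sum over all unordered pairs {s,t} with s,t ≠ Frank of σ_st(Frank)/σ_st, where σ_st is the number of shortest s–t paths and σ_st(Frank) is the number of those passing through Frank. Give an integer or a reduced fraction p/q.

1

Pairs whose geodesics pass through Frank — Quinn–Pia: 1.
All other pairs contribute 0.
Summing the contributions gives betweenness(Frank) = 1.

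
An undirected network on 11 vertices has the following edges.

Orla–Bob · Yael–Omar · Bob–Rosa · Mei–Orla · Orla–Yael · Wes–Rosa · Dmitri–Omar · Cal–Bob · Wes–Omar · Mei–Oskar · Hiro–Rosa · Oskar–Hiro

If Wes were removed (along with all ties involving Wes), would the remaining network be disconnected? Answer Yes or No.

No

Even without Wes, every remaining node can still reach every other (the residual graph is connected), so Wes is not a cut vertex.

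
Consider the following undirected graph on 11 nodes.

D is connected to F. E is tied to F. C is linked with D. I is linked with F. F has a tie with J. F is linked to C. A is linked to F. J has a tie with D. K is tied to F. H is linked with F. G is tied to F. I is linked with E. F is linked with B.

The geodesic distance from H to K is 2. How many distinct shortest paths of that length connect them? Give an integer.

1

The shortest distance is 2, and the only length-2 path is H–F–K. So there is exactly 1 shortest path.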